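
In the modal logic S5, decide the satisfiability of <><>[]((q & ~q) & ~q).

No, unsatisfiable

1. <><>[]((q & ~q) & ~q), w0
2. <>[]((q & ~q) & ~q), w1
3. []((q & ~q) & ~q), w2
4. (q & ~q) & ~q, w0
5. q & ~q, w0
6. ~q, w0
7. q, w0
Accessibility: w0Rw0, w0Rw1, w0Rw2, w1Rw0, w1Rw1, w1Rw2, w2Rw0, w2Rw1, w2Rw2
Branch closes: q and ~q both at w0.
All branches of the tableau close; one closing branch shown above.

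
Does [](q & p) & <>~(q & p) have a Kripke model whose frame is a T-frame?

Unsatisfiable (every branch closes)

1. [](q & p) & <>~(q & p), w0
2. [](q & p), w0
3. <>~(q & p), w0
4. q & p, w0
5. q, w0
6. p, w0
7. ~(q & p), w1
8. q & p, w1
9. q, w1
10. p, w1
11. ~p, w1
Accessibility: w0Rw0, w0Rw1, w1Rw1
Branch closes: p and ~p both at w1.
All branches of the tableau close; one closing branch shown above.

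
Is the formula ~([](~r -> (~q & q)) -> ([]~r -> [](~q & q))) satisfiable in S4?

1. ~([](~r -> (~q & q)) -> ([]~r -> [](~q & q))), w0
2. [](~r -> (~q & q)), w0
3. ~([]~r -> [](~q & q)), w0
4. []~r, w0
5. ~[](~q & q), w0
6. ~r -> (~q & q), w0
7. ~r, w0
8. ~q & q, w0
9. ~q, w0
10. q, w0
Accessibility: w0Rw0
Branch closes: q and ~q both at w0.
(One branch shown.) All branches close.

Unsatisfiable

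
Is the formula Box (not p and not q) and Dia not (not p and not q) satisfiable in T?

Unsatisfiable (every branch closes)

1. Box (not p and not q) and Dia not (not p and not q), u
2. Box (not p and not q), u   [and-rule on 1]
3. Dia not (not p and not q), u   [and-rule on 1]
4. not p and not q, u   [Box-rule on 2 via uRu]
5. not p, u   [and-rule on 4]
6. not q, u   [and-rule on 4]
7. not (not p and not q), v   [Dia-rule on 3: fresh world v, uRv]
8. not p and not q, v   [Box-rule on 2 via uRv]
9. not p, v   [and-rule on 8]
10. not q, v   [and-rule on 8]
11. q, v   [neg-and-rule on 7 (branches; this branch)]
Accessibility: uRu, uRv, vRv
Branch closes: q and not q both at v.
Every branch closes; the branch above is one of them.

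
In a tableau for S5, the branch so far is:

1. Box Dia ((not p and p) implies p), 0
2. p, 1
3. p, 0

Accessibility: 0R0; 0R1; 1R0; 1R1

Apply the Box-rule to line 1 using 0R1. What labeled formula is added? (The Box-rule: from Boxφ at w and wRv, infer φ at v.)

Dia ((not p and p) implies p), 1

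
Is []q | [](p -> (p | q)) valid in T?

Tableau for the negation ~([]q | [](p -> (p | q))):
1. ~([]q | [](p -> (p | q))), 0
2. ~[]q, 0
3. ~[](p -> (p | q)), 0
4. ~q, 1
5. ~(p -> (p | q)), 2
6. p, 2
7. ~(p | q), 2
8. ~p, 2
9. ~q, 2
Accessibility: 0R0, 0R1, 0R2, 1R1, 2R2
Branch closes: p and ~p both at 2.
Every branch of the negation's tableau closes; the branch above is one of them.

Yes, valid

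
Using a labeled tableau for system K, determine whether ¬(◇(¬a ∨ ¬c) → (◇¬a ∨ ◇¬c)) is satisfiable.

1. ¬(◇(¬a ∨ ¬c) → (◇¬a ∨ ◇¬c)), w0
2. ◇(¬a ∨ ¬c), w0   [¬→-rule on 1]
3. ¬(◇¬a ∨ ◇¬c), w0   [¬→-rule on 1]
4. ¬◇¬a, w0   [¬∨-rule on 3]
5. ¬◇¬c, w0   [¬∨-rule on 3]
6. ¬a ∨ ¬c, w1   [◇-rule on 2: fresh world w1, w0Rw1]
7. a, w1   [¬◇-rule on 4 via w0Rw1]
8. c, w1   [¬◇-rule on 5 via w0Rw1]
9. ¬c, w1   [∨-rule on 6 (branches; this branch)]
Accessibility: w0Rw1
Branch closes: c and ¬c both at w1.
Every branch closes; the branch above is one of them.

No, unsatisfiable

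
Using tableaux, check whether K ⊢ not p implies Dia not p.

Tableau for the negation not (not p implies Dia not p):
1. not (not p implies Dia not p), u
2. not p, u   [neg-implies-rule on 1]
3. not Dia not p, u   [neg-implies-rule on 1]
The negation has an open branch (countermodel exists).

No, not valid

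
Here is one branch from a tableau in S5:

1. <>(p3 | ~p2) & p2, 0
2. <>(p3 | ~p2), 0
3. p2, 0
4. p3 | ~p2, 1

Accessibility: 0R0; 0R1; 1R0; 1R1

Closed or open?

There is no literal clash: for every atom and world, at most one sign appears.

Not closed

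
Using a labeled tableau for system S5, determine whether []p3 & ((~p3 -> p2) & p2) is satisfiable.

1. []p3 & ((~p3 -> p2) & p2), 0
2. []p3, 0
3. (~p3 -> p2) & p2, 0
4. ~p3 -> p2, 0
5. p2, 0
6. p3, 0
Accessibility: 0R0

Satisfiable (open branch found)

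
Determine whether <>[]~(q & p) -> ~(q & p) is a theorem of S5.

Valid in S5

Tableau for the negation ~(<>[]~(q & p) -> ~(q & p)):
1. ~(<>[]~(q & p) -> ~(q & p)), 0
2. <>[]~(q & p), 0
3. q & p, 0
4. q, 0
5. p, 0
6. []~(q & p), 1
7. ~(q & p), 0
8. ~(q & p), 1
9. ~p, 0
Accessibility: 0R0, 0R1, 1R0, 1R1
Branch closes: p and ~p both at 0.
All branches of the negation close; one closing branch shown above.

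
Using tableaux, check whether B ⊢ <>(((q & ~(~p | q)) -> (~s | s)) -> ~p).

Tableau for the negation ~<>(((q & ~(~p | q)) -> (~s | s)) -> ~p):
1. ~<>(((q & ~(~p | q)) -> (~s | s)) -> ~p), u
2. ~(((q & ~(~p | q)) -> (~s | s)) -> ~p), u
3. (q & ~(~p | q)) -> (~s | s), u
4. p, u
5. ~s | s, u
6. s, u
Accessibility: uRu
The negation has an open branch (countermodel exists).

Invalid (countermodel exists)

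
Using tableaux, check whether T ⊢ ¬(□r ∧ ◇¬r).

Valid in T

Tableau for the negation □r ∧ ◇¬r:
1. □r ∧ ◇¬r, u
2. □r, u
3. ◇¬r, u
4. r, u
5. ¬r, v
6. r, v
Accessibility: uRu, uRv, vRv
Branch closes: r and ¬r both at v.
Every branch of the negation's tableau closes; the branch above is one of them.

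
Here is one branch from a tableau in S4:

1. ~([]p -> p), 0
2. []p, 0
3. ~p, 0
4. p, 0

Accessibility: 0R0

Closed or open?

Both p and ~p appear at 0.

Yes, closed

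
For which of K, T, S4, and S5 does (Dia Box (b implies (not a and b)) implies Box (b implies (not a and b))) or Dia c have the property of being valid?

S5

S4-tableau for the negation not ((Dia Box (b implies (not a and b)) implies Box (b implies (not a and b))) or Dia c):
1. not ((Dia Box (b implies (not a and b)) implies Box (b implies (not a and b))) or Dia c), 0
2. not (Dia Box (b implies (not a and b)) implies Box (b implies (not a and b))), 0
3. not Dia c, 0
4. Dia Box (b implies (not a and b)), 0
5. not Box (b implies (not a and b)), 0
6. not c, 0
7. Box (b implies (not a and b)), 1
8. not c, 1
9. b implies (not a and b), 1
10. not a and b, 1
11. not a, 1
12. b, 1
13. not (b implies (not a and b)), 2
14. b, 2
15. not (not a and b), 2
16. not c, 2
17. a, 2
Accessibility: 0R0, 0R1, 0R2, 1R1, 2R2
Complete open branch: countermodel on an S4-frame, so not valid in S4, nor in K, T (the same frame is also a K-frame and a T-frame).
S5-tableau for the negation not ((Dia Box (b implies (not a and b)) implies Box (b implies (not a and b))) or Dia c):
1. not ((Dia Box (b implies (not a and b)) implies Box (b implies (not a and b))) or Dia c), 0
2. not (Dia Box (b implies (not a and b)) implies Box (b implies (not a and b))), 0
3. not Dia c, 0
4. Dia Box (b implies (not a and b)), 0
5. not Box (b implies (not a and b)), 0
6. not c, 0
7. Box (b implies (not a and b)), 1
8. not c, 1
9. b implies (not a and b), 0
10. b implies (not a and b), 1
11. not a and b, 0
12. not a, 0
13. b, 0
14. not a and b, 1
15. not a, 1
16. b, 1
17. not (b implies (not a and b)), 2
18. b, 2
19. not (not a and b), 2
20. not c, 2
21. b implies (not a and b), 2
22. a, 2
23. not a and b, 2
24. not a, 2
Accessibility: 0R0, 0R1, 0R2, 1R0, 1R1, 1R2, 2R0, 2R1, 2R2
Branch closes: a and not a both at 2.
Every branch closes (one shown): valid in S5.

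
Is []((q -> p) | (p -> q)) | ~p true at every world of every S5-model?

Valid in S5

Tableau for the negation ~([]((q -> p) | (p -> q)) | ~p):
1. ~([]((q -> p) | (p -> q)) | ~p), u
2. ~[]((q -> p) | (p -> q)), u
3. p, u
4. ~((q -> p) | (p -> q)), v
5. ~(q -> p), v
6. ~(p -> q), v
7. q, v
8. ~p, v
9. p, v
10. ~q, v
Accessibility: uRu, uRv, vRu, vRv
Branch closes: p and ~p both at v.
All branches of the negation close; one closing branch shown above.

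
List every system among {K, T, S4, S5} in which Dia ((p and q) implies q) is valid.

K-tableau for the negation not Dia ((p and q) implies q):
1. not Dia ((p and q) implies q), w0
Complete open branch: countermodel on a K-frame, so not valid in K.
T-tableau for the negation not Dia ((p and q) implies q):
1. not Dia ((p and q) implies q), w0
2. not ((p and q) implies q), w0
3. p and q, w0
4. not q, w0
5. p, w0
6. q, w0
Accessibility: w0Rw0
Branch closes: q and not q both at w0.
Every branch closes (one shown): valid in T, hence also in S4, S5 (every theorem of T is a theorem of S4 and S5).

T, S4, S5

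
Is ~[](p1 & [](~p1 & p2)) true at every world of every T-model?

Yes, valid

Tableau for the negation [](p1 & [](~p1 & p2)):
1. [](p1 & [](~p1 & p2)), w0
2. p1 & [](~p1 & p2), w0
3. p1, w0
4. [](~p1 & p2), w0
5. ~p1 & p2, w0
6. ~p1, w0
7. p2, w0
Accessibility: w0Rw0
Branch closes: p1 and ~p1 both at w0.
All branches of the negation close; one closing branch shown above.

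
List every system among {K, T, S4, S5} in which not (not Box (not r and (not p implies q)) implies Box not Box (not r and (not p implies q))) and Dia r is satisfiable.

S4-tableau for the formula:
1. not (not Box (not r and (not p implies q)) implies Box not Box (not r and (not p implies q))) and Dia r, u
2. not (not Box (not r and (not p implies q)) implies Box not Box (not r and (not p implies q))), u
3. Dia r, u
4. not Box (not r and (not p implies q)), u
5. not Box not Box (not r and (not p implies q)), u
6. r, v
7. not (not r and (not p implies q)), w
8. not (not p implies q), w
9. not p, w
10. not q, w
11. Box (not r and (not p implies q)), x
12. not r and (not p implies q), x
13. not r, x
14. not p implies q, x
15. q, x
Accessibility: uRu, uRv, uRw, uRx, vRv, wRw, xRx
Complete open branch: satisfiable in S4, hence also in K, T (this S4-model is also a K-model and a T-model).
S5-tableau for the formula:
1. not (not Box (not r and (not p implies q)) implies Box not Box (not r and (not p implies q))) and Dia r, u
2. not (not Box (not r and (not p implies q)) implies Box not Box (not r and (not p implies q))), u
3. Dia r, u
4. not Box (not r and (not p implies q)), u
5. not Box not Box (not r and (not p implies q)), u
6. r, v
7. not (not r and (not p implies q)), w
8. not (not p implies q), w
9. not p, w
10. not q, w
11. Box (not r and (not p implies q)), x
12. not r and (not p implies q), u
13. not r, u
14. not p implies q, u
15. not r and (not p implies q), v
16. not r, v
17. not p implies q, v
Accessibility: uRu, uRv, uRw, uRx, vRu, vRv, vRw, vRx, wRu, wRv, wRw, wRx, xRu, xRv, xRw, xRx
Branch closes: r and not r both at v.
Every branch closes (one shown): unsatisfiable in S5.

K, T, S4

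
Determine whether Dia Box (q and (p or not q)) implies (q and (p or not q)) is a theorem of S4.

Tableau for the negation not (Dia Box (q and (p or not q)) implies (q and (p or not q))):
1. not (Dia Box (q and (p or not q)) implies (q and (p or not q))), u
2. Dia Box (q and (p or not q)), u   [neg-implies-rule on 1]
3. not (q and (p or not q)), u   [neg-implies-rule on 1]
4. not (p or not q), u   [neg-and-rule on 3 (branches; this branch)]
5. not p, u   [neg-or-rule on 4]
6. q, u   [neg-or-rule on 4]
7. Box (q and (p or not q)), v   [Dia-rule on 2: fresh world v, uRv]
8. q and (p or not q), v   [Box-rule on 7 via vRv]
9. q, v   [and-rule on 8]
10. p or not q, v   [and-rule on 8]
11. p, v   [or-rule on 10 (branches; this branch)]
Accessibility: uRu, uRv, vRv
The negation has an open branch (countermodel exists).

Not valid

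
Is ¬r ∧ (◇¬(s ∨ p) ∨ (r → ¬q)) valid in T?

No, not valid

Tableau for the negation ¬(¬r ∧ (◇¬(s ∨ p) ∨ (r → ¬q))):
1. ¬(¬r ∧ (◇¬(s ∨ p) ∨ (r → ¬q))), u
2. ¬(◇¬(s ∨ p) ∨ (r → ¬q)), u   [¬∧-rule on 1 (branches; this branch)]
3. ¬◇¬(s ∨ p), u   [¬∨-rule on 2]
4. ¬(r → ¬q), u   [¬∨-rule on 2]
5. r, u   [¬→-rule on 4]
6. q, u   [¬→-rule on 4]
7. s ∨ p, u   [¬◇-rule on 3 via uRu]
8. p, u   [∨-rule on 7 (branches; this branch)]
Accessibility: uRu
The negation has an open branch (countermodel exists).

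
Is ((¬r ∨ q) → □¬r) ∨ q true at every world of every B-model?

Not valid

Tableau for the negation ¬(((¬r ∨ q) → □¬r) ∨ q):
1. ¬(((¬r ∨ q) → □¬r) ∨ q), u
2. ¬((¬r ∨ q) → □¬r), u
3. ¬q, u
4. ¬r ∨ q, u
5. ¬□¬r, u
6. ¬r, u
7. r, v
Accessibility: uRu, uRv, vRu, vRv
The negation has an open branch (countermodel exists).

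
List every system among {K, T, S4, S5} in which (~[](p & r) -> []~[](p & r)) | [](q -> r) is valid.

S4-tableau for the negation ~((~[](p & r) -> []~[](p & r)) | [](q -> r)):
1. ~((~[](p & r) -> []~[](p & r)) | [](q -> r)), u
2. ~(~[](p & r) -> []~[](p & r)), u
3. ~[](q -> r), u
4. ~[](p & r), u
5. ~[]~[](p & r), u
6. ~(q -> r), v
7. q, v
8. ~r, v
9. ~(p & r), w
10. ~r, w
11. [](p & r), x
12. p & r, x
13. p, x
14. r, x
Accessibility: uRu, uRv, uRw, uRx, vRv, wRw, xRx
Complete open branch: countermodel on an S4-frame, so not valid in S4, nor in K, T (the same frame is also a K-frame and a T-frame).
S5-tableau for the negation ~((~[](p & r) -> []~[](p & r)) | [](q -> r)):
1. ~((~[](p & r) -> []~[](p & r)) | [](q -> r)), u
2. ~(~[](p & r) -> []~[](p & r)), u
3. ~[](q -> r), u
4. ~[](p & r), u
5. ~[]~[](p & r), u
6. ~(q -> r), v
7. q, v
8. ~r, v
9. ~(p & r), w
10. ~r, w
11. [](p & r), x
12. p & r, u
13. p, u
14. r, u
15. p & r, v
16. p, v
17. r, v
Accessibility: uRu, uRv, uRw, uRx, vRu, vRv, vRw, vRx, wRu, wRv, wRw, wRx, xRu, xRv, xRw, xRx
Branch closes: r and ~r both at v.
Every branch closes (one shown): valid in S5.

S5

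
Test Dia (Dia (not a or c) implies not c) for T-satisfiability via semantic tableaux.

Satisfiable (open branch found)

1. Dia (Dia (not a or c) implies not c), 0
2. Dia (not a or c) implies not c, 1   [Dia-rule on 1: fresh world 1, 0R1]
3. not c, 1   [implies-rule on 2 (branches; this branch)]
Accessibility: 0R0, 0R1, 1R1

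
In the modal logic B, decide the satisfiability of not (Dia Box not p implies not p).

Unsatisfiable (every branch closes)

1. not (Dia Box not p implies not p), w0
2. Dia Box not p, w0   [neg-implies-rule on 1]
3. p, w0   [neg-implies-rule on 1]
4. Box not p, w1   [Dia-rule on 2: fresh world w1, w0Rw1]
5. not p, w0   [Box-rule on 4 via w1Rw0]
Accessibility: w0Rw0, w0Rw1, w1Rw0, w1Rw1
Branch closes: p and not p both at w0.
(One branch shown.) All branches close.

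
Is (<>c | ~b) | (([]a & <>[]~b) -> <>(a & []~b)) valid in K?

Valid

Tableau for the negation ~((<>c | ~b) | (([]a & <>[]~b) -> <>(a & []~b))):
1. ~((<>c | ~b) | (([]a & <>[]~b) -> <>(a & []~b))), 0
2. ~(<>c | ~b), 0
3. ~(([]a & <>[]~b) -> <>(a & []~b)), 0
4. ~<>c, 0
5. b, 0
6. []a & <>[]~b, 0
7. ~<>(a & []~b), 0
8. []a, 0
9. <>[]~b, 0
10. []~b, 1
11. ~c, 1
12. ~(a & []~b), 1
13. a, 1
14. ~[]~b, 1
15. b, 2
16. ~b, 2
Accessibility: 0R1, 1R2
Branch closes: b and ~b both at 2.
All branches of the negation close; one closing branch shown above.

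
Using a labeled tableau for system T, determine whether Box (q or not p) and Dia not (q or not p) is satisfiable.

No, unsatisfiable

1. Box (q or not p) and Dia not (q or not p), u
2. Box (q or not p), u
3. Dia not (q or not p), u
4. q or not p, u
5. not p, u
6. not (q or not p), v
7. not q, v
8. p, v
9. q or not p, v
10. not p, v
Accessibility: uRu, uRv, vRv
Branch closes: p and not p both at v.
All branches of the tableau close; one closing branch shown above.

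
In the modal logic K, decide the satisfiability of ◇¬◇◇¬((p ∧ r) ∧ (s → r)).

Yes, satisfiable

1. ◇¬◇◇¬((p ∧ r) ∧ (s → r)), 0
2. ¬◇◇¬((p ∧ r) ∧ (s → r)), 1   [◇-rule on 1: fresh world 1, 0R1]
Accessibility: 0R1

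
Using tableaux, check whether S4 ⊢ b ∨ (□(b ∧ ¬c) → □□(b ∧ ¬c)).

Valid in S4

Tableau for the negation ¬(b ∨ (□(b ∧ ¬c) → □□(b ∧ ¬c))):
1. ¬(b ∨ (□(b ∧ ¬c) → □□(b ∧ ¬c))), u
2. ¬b, u
3. ¬(□(b ∧ ¬c) → □□(b ∧ ¬c)), u
4. □(b ∧ ¬c), u
5. ¬□□(b ∧ ¬c), u
6. b ∧ ¬c, u
7. b, u
8. ¬c, u
Accessibility: uRu
Branch closes: b and ¬b both at u.
All branches of the negation close; one closing branch shown above.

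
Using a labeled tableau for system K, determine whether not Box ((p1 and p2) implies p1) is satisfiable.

No, unsatisfiable

1. not Box ((p1 and p2) implies p1), u
2. not ((p1 and p2) implies p1), v
3. p1 and p2, v
4. not p1, v
5. p1, v
6. p2, v
Accessibility: uRv
Branch closes: p1 and not p1 both at v.
Every branch closes; the branch above is one of them.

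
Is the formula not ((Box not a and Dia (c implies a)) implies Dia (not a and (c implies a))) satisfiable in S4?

Unsatisfiable

1. not ((Box not a and Dia (c implies a)) implies Dia (not a and (c implies a))), 0
2. Box not a and Dia (c implies a), 0
3. not Dia (not a and (c implies a)), 0
4. Box not a, 0
5. Dia (c implies a), 0
6. not (not a and (c implies a)), 0
7. not a, 0
8. not (c implies a), 0
9. c, 0
10. c implies a, 1
11. not (not a and (c implies a)), 1
12. not a, 1
13. not c, 1
14. not (c implies a), 1
15. c, 1
Accessibility: 0R0, 0R1, 1R1
Branch closes: c and not c both at 1.
Every branch closes; the branch above is one of them.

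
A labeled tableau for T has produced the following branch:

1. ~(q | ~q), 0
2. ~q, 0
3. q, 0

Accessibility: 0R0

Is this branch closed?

Closed

Both q and ~q appear at 0.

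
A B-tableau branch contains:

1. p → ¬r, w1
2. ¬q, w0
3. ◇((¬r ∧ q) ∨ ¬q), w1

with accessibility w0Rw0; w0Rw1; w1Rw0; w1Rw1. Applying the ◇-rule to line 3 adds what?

a fresh world w2 with w1Rw2, and (¬r ∧ q) ∨ ¬q at w2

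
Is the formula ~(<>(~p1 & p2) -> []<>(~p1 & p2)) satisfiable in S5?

1. ~(<>(~p1 & p2) -> []<>(~p1 & p2)), 0
2. <>(~p1 & p2), 0   [~->-rule on 1]
3. ~[]<>(~p1 & p2), 0   [~->-rule on 1]
4. ~p1 & p2, 1   [<>-rule on 2: fresh world 1, 0R1]
5. ~p1, 1   [&-rule on 4]
6. p2, 1   [&-rule on 4]
7. ~<>(~p1 & p2), 2   [~[]-rule on 3: fresh world 2, 0R2]
8. ~(~p1 & p2), 0   [~<>-rule on 7 via 2R0]
9. ~(~p1 & p2), 1   [~<>-rule on 7 via 2R1]
10. ~(~p1 & p2), 2   [~<>-rule on 7 via 2R2]
11. ~p2, 0   [~&-rule on 8 (branches; this branch)]
12. ~p2, 1   [~&-rule on 9 (branches; this branch)]
Accessibility: 0R0, 0R1, 0R2, 1R0, 1R1, 1R2, 2R0, 2R1, 2R2
Branch closes: p2 and ~p2 both at 1.
All branches of the tableau close; one closing branch shown above.

Unsatisfiable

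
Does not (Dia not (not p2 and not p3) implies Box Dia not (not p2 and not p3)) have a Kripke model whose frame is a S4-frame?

Satisfiable

1. not (Dia not (not p2 and not p3) implies Box Dia not (not p2 and not p3)), w0
2. Dia not (not p2 and not p3), w0   [neg-implies-rule on 1]
3. not Box Dia not (not p2 and not p3), w0   [neg-implies-rule on 1]
4. not (not p2 and not p3), w1   [Dia-rule on 2: fresh world w1, w0Rw1]
5. p3, w1   [neg-and-rule on 4 (branches; this branch)]
6. not Dia not (not p2 and not p3), w2   [neg-Box-rule on 3: fresh world w2, w0Rw2]
7. not p2 and not p3, w2   [neg-Dia-rule on 6 via w2Rw2]
8. not p2, w2   [and-rule on 7]
9. not p3, w2   [and-rule on 7]
Accessibility: w0Rw0, w0Rw1, w0Rw2, w1Rw1, w2Rw2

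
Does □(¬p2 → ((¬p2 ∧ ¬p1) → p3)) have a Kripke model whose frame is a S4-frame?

Satisfiable (open branch found)

1. □(¬p2 → ((¬p2 ∧ ¬p1) → p3)), w0
2. ¬p2 → ((¬p2 ∧ ¬p1) → p3), w0
3. (¬p2 ∧ ¬p1) → p3, w0
4. p3, w0
Accessibility: w0Rw0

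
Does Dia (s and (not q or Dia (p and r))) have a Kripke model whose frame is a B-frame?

1. Dia (s and (not q or Dia (p and r))), w0
2. s and (not q or Dia (p and r)), w1
3. s, w1
4. not q or Dia (p and r), w1
5. Dia (p and r), w1
6. p and r, w2
7. p, w2
8. r, w2
Accessibility: w0Rw0, w0Rw1, w1Rw0, w1Rw1, w1Rw2, w2Rw1, w2Rw2

Yes, satisfiable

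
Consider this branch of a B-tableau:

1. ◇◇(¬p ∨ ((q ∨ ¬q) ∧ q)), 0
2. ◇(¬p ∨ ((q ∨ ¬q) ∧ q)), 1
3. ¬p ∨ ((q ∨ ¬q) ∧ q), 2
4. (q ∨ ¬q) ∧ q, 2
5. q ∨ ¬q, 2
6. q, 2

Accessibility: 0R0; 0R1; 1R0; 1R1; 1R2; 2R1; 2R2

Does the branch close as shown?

Open

There is no literal clash: for every atom and world, at most one sign appears.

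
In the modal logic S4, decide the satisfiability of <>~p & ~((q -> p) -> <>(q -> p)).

Unsatisfiable

1. <>~p & ~((q -> p) -> <>(q -> p)), 0
2. <>~p, 0   [&-rule on 1]
3. ~((q -> p) -> <>(q -> p)), 0   [&-rule on 1]
4. q -> p, 0   [~->-rule on 3]
5. ~<>(q -> p), 0   [~->-rule on 3]
6. ~(q -> p), 0   [~<>-rule on 5 via 0R0]
7. q, 0   [~->-rule on 6]
8. ~p, 0   [~->-rule on 6]
9. p, 0   [->-rule on 4 (branches; this branch)]
Accessibility: 0R0
Branch closes: p and ~p both at 0.
All branches of the tableau close; one closing branch shown above.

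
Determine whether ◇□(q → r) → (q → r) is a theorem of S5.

Tableau for the negation ¬(◇□(q → r) → (q → r)):
1. ¬(◇□(q → r) → (q → r)), u
2. ◇□(q → r), u
3. ¬(q → r), u
4. q, u
5. ¬r, u
6. □(q → r), v
7. q → r, u
8. q → r, v
9. r, u
Accessibility: uRu, uRv, vRu, vRv
Branch closes: r and ¬r both at u.
Every branch of the negation's tableau closes; the branch above is one of them.

Yes, valid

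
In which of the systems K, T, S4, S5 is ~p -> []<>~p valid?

S5-tableau for the negation ~(~p -> []<>~p):
1. ~(~p -> []<>~p), w0
2. ~p, w0
3. ~[]<>~p, w0
4. ~<>~p, w1
5. p, w0
Accessibility: w0Rw0, w0Rw1, w1Rw0, w1Rw1
Branch closes: p and ~p both at w0.
Every branch closes (one shown): valid in S5.
S4-tableau for the negation ~(~p -> []<>~p):
1. ~(~p -> []<>~p), w0
2. ~p, w0
3. ~[]<>~p, w0
4. ~<>~p, w1
5. p, w1
Accessibility: w0Rw0, w0Rw1, w1Rw1
Complete open branch: countermodel on an S4-frame, so not valid in S4, nor in K, T (the same frame is also a K-frame and a T-frame).

S5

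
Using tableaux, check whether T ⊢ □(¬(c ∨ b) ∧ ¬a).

Not valid

Tableau for the negation ¬□(¬(c ∨ b) ∧ ¬a):
1. ¬□(¬(c ∨ b) ∧ ¬a), w0
2. ¬(¬(c ∨ b) ∧ ¬a), w1
3. a, w1
Accessibility: w0Rw0, w0Rw1, w1Rw1
The negation has an open branch (countermodel exists).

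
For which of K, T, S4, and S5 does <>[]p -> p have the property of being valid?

S4-tableau for the negation ~(<>[]p -> p):
1. ~(<>[]p -> p), w0
2. <>[]p, w0
3. ~p, w0
4. []p, w1
5. p, w1
Accessibility: w0Rw0, w0Rw1, w1Rw1
Complete open branch: countermodel on an S4-frame, so not valid in S4, nor in K, T (the same frame is also a K-frame and a T-frame).
S5-tableau for the negation ~(<>[]p -> p):
1. ~(<>[]p -> p), w0
2. <>[]p, w0
3. ~p, w0
4. []p, w1
5. p, w0
Accessibility: w0Rw0, w0Rw1, w1Rw0, w1Rw1
Branch closes: p and ~p both at w0.
Every branch closes (one shown): valid in S5.

S5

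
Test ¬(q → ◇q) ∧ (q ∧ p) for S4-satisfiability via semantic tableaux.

Unsatisfiable (every branch closes)

1. ¬(q → ◇q) ∧ (q ∧ p), w0
2. ¬(q → ◇q), w0
3. q ∧ p, w0
4. q, w0
5. ¬◇q, w0
6. p, w0
7. ¬q, w0
Accessibility: w0Rw0
Branch closes: q and ¬q both at w0.
(One branch shown.) All branches close.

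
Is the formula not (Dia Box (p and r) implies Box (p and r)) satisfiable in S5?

1. not (Dia Box (p and r) implies Box (p and r)), w0
2. Dia Box (p and r), w0   [neg-implies-rule on 1]
3. not Box (p and r), w0   [neg-implies-rule on 1]
4. Box (p and r), w1   [Dia-rule on 2: fresh world w1, w0Rw1]
5. p and r, w0   [Box-rule on 4 via w1Rw0]
6. p, w0   [and-rule on 5]
7. r, w0   [and-rule on 5]
8. p and r, w1   [Box-rule on 4 via w1Rw1]
9. p, w1   [and-rule on 8]
10. r, w1   [and-rule on 8]
11. not (p and r), w2   [neg-Box-rule on 3: fresh world w2, w0Rw2]
12. p and r, w2   [Box-rule on 4 via w1Rw2]
13. p, w2   [and-rule on 12]
14. r, w2   [and-rule on 12]
15. not r, w2   [neg-and-rule on 11 (branches; this branch)]
Accessibility: w0Rw0, w0Rw1, w0Rw2, w1Rw0, w1Rw1, w1Rw2, w2Rw0, w2Rw1, w2Rw2
Branch closes: r and not r both at w2.
Every branch closes; the branch above is one of them.

Unsatisfiable (every branch closes)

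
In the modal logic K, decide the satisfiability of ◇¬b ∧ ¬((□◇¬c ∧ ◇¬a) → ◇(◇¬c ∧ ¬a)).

1. ◇¬b ∧ ¬((□◇¬c ∧ ◇¬a) → ◇(◇¬c ∧ ¬a)), u
2. ◇¬b, u
3. ¬((□◇¬c ∧ ◇¬a) → ◇(◇¬c ∧ ¬a)), u
4. □◇¬c ∧ ◇¬a, u
5. ¬◇(◇¬c ∧ ¬a), u
6. □◇¬c, u
7. ◇¬a, u
8. ¬b, v
9. ¬(◇¬c ∧ ¬a), v
10. ◇¬c, v
11. a, v
12. ¬a, w
13. ¬(◇¬c ∧ ¬a), w
14. ◇¬c, w
15. ¬◇¬c, w
16. ¬c, x
17. ¬c, y
18. c, y
Accessibility: uRv, uRw, vRx, wRy
Branch closes: c and ¬c both at y.
All branches of the tableau close; one closing branch shown above.

Unsatisfiable (every branch closes)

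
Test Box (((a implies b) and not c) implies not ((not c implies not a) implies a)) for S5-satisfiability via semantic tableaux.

1. Box (((a implies b) and not c) implies not ((not c implies not a) implies a)), u
2. ((a implies b) and not c) implies not ((not c implies not a) implies a), u
3. not ((not c implies not a) implies a), u
4. not c implies not a, u
5. not a, u
Accessibility: uRu

Satisfiable (open branch found)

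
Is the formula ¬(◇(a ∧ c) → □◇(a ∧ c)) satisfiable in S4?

1. ¬(◇(a ∧ c) → □◇(a ∧ c)), 0
2. ◇(a ∧ c), 0
3. ¬□◇(a ∧ c), 0
4. a ∧ c, 1
5. a, 1
6. c, 1
7. ¬◇(a ∧ c), 2
8. ¬(a ∧ c), 2
9. ¬c, 2
Accessibility: 0R0, 0R1, 0R2, 1R1, 2R2

Satisfiable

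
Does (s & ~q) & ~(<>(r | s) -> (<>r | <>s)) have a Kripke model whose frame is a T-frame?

Unsatisfiable (every branch closes)

1. (s & ~q) & ~(<>(r | s) -> (<>r | <>s)), u
2. s & ~q, u   [&-rule on 1]
3. ~(<>(r | s) -> (<>r | <>s)), u   [&-rule on 1]
4. s, u   [&-rule on 2]
5. ~q, u   [&-rule on 2]
6. <>(r | s), u   [~->-rule on 3]
7. ~(<>r | <>s), u   [~->-rule on 3]
8. ~<>r, u   [~|-rule on 7]
9. ~<>s, u   [~|-rule on 7]
10. ~r, u   [~<>-rule on 8 via uRu]
11. ~s, u   [~<>-rule on 9 via uRu]
Accessibility: uRu
Branch closes: s and ~s both at u.
All branches of the tableau close; one closing branch shown above.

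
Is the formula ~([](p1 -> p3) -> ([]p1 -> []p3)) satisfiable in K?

No, unsatisfiable

1. ~([](p1 -> p3) -> ([]p1 -> []p3)), u
2. [](p1 -> p3), u   [~->-rule on 1]
3. ~([]p1 -> []p3), u   [~->-rule on 1]
4. []p1, u   [~->-rule on 3]
5. ~[]p3, u   [~->-rule on 3]
6. ~p3, v   [~[]-rule on 5: fresh world v, uRv]
7. p1 -> p3, v   [[]-rule on 2 via uRv]
8. p1, v   [[]-rule on 4 via uRv]
9. p3, v   [->-rule on 7 (branches; this branch)]
Accessibility: uRv
Branch closes: p3 and ~p3 both at v.
All branches of the tableau close; one closing branch shown above.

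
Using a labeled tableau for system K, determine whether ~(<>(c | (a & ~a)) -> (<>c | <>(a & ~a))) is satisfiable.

1. ~(<>(c | (a & ~a)) -> (<>c | <>(a & ~a))), u
2. <>(c | (a & ~a)), u
3. ~(<>c | <>(a & ~a)), u
4. ~<>c, u
5. ~<>(a & ~a), u
6. c | (a & ~a), v
7. ~c, v
8. ~(a & ~a), v
9. a & ~a, v
10. a, v
11. ~a, v
Accessibility: uRv
Branch closes: a and ~a both at v.
(One branch shown.) All branches close.

Unsatisfiable (every branch closes)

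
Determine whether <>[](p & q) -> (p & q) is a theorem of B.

Valid

Tableau for the negation ~(<>[](p & q) -> (p & q)):
1. ~(<>[](p & q) -> (p & q)), u
2. <>[](p & q), u
3. ~(p & q), u
4. ~q, u
5. [](p & q), v
6. p & q, u
7. p, u
8. q, u
Accessibility: uRu, uRv, vRu, vRv
Branch closes: q and ~q both at u.
All branches of the negation close; one closing branch shown above.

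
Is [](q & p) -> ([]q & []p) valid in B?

Tableau for the negation ~([](q & p) -> ([]q & []p)):
1. ~([](q & p) -> ([]q & []p)), w0
2. [](q & p), w0   [~->-rule on 1]
3. ~([]q & []p), w0   [~->-rule on 1]
4. q & p, w0   [[]-rule on 2 via w0Rw0]
5. q, w0   [&-rule on 4]
6. p, w0   [&-rule on 4]
7. ~[]p, w0   [~&-rule on 3 (branches; this branch)]
8. ~p, w1   [~[]-rule on 7: fresh world w1, w0Rw1]
9. q & p, w1   [[]-rule on 2 via w0Rw1]
10. q, w1   [&-rule on 9]
11. p, w1   [&-rule on 9]
Accessibility: w0Rw0, w0Rw1, w1Rw0, w1Rw1
Branch closes: p and ~p both at w1.
All branches of the negation close; one closing branch shown above.

Yes, valid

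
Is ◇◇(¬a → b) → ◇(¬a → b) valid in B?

Invalid (countermodel exists)

Tableau for the negation ¬(◇◇(¬a → b) → ◇(¬a → b)):
1. ¬(◇◇(¬a → b) → ◇(¬a → b)), 0
2. ◇◇(¬a → b), 0
3. ¬◇(¬a → b), 0
4. ¬(¬a → b), 0
5. ¬a, 0
6. ¬b, 0
7. ◇(¬a → b), 1
8. ¬(¬a → b), 1
9. ¬a, 1
10. ¬b, 1
11. ¬a → b, 2
12. b, 2
Accessibility: 0R0, 0R1, 1R0, 1R1, 1R2, 2R1, 2R2
The negation has an open branch (countermodel exists).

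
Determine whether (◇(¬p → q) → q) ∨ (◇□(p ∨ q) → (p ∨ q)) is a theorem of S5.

Tableau for the negation ¬((◇(¬p → q) → q) ∨ (◇□(p ∨ q) → (p ∨ q))):
1. ¬((◇(¬p → q) → q) ∨ (◇□(p ∨ q) → (p ∨ q))), w0
2. ¬(◇(¬p → q) → q), w0   [¬∨-rule on 1]
3. ¬(◇□(p ∨ q) → (p ∨ q)), w0   [¬∨-rule on 1]
4. ◇(¬p → q), w0   [¬→-rule on 2]
5. ¬q, w0   [¬→-rule on 2]
6. ◇□(p ∨ q), w0   [¬→-rule on 3]
7. ¬(p ∨ q), w0   [¬→-rule on 3]
8. ¬p, w0   [¬∨-rule on 7]
9. ¬p → q, w1   [◇-rule on 4: fresh world w1, w0Rw1]
10. q, w1   [→-rule on 9 (branches; this branch)]
11. □(p ∨ q), w2   [◇-rule on 6: fresh world w2, w0Rw2]
12. p ∨ q, w0   [□-rule on 11 via w2Rw0]
13. p ∨ q, w1   [□-rule on 11 via w2Rw1]
14. p ∨ q, w2   [□-rule on 11 via w2Rw2]
15. q, w0   [∨-rule on 12 (branches; this branch)]
Accessibility: w0Rw0, w0Rw1, w0Rw2, w1Rw0, w1Rw1, w1Rw2, w2Rw0, w2Rw1, w2Rw2
Branch closes: q and ¬q both at w0.
Every branch of the negation's tableau closes; the branch above is one of them.

Yes, valid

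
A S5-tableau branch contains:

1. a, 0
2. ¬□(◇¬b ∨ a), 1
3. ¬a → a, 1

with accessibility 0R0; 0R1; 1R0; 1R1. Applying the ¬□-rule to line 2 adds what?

a fresh world 2 with 1R2, and ¬(◇¬b ∨ a) at 2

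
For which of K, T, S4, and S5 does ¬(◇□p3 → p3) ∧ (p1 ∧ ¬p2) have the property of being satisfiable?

K, T, S4

S5-tableau for the formula:
1. ¬(◇□p3 → p3) ∧ (p1 ∧ ¬p2), u
2. ¬(◇□p3 → p3), u
3. p1 ∧ ¬p2, u
4. ◇□p3, u
5. ¬p3, u
6. p1, u
7. ¬p2, u
8. □p3, v
9. p3, u
Accessibility: uRu, uRv, vRu, vRv
Branch closes: p3 and ¬p3 both at u.
Every branch closes (one shown): unsatisfiable in S5.
S4-tableau for the formula:
1. ¬(◇□p3 → p3) ∧ (p1 ∧ ¬p2), u
2. ¬(◇□p3 → p3), u
3. p1 ∧ ¬p2, u
4. ◇□p3, u
5. ¬p3, u
6. p1, u
7. ¬p2, u
8. □p3, v
9. p3, v
Accessibility: uRu, uRv, vRv
Complete open branch: satisfiable in S4, hence also in K, T (this S4-model is also a K-model and a T-model).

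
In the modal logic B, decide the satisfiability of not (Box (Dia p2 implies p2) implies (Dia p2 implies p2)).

Unsatisfiable

1. not (Box (Dia p2 implies p2) implies (Dia p2 implies p2)), u
2. Box (Dia p2 implies p2), u
3. not (Dia p2 implies p2), u
4. Dia p2, u
5. not p2, u
6. Dia p2 implies p2, u
7. not Dia p2, u
8. p2, v
9. Dia p2 implies p2, v
10. not p2, v
Accessibility: uRu, uRv, vRu, vRv
Branch closes: p2 and not p2 both at v.
Every branch closes; the branch above is one of them.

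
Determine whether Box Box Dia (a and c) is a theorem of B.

Invalid (countermodel exists)

Tableau for the negation not Box Box Dia (a and c):
1. not Box Box Dia (a and c), u
2. not Box Dia (a and c), v   [neg-Box-rule on 1: fresh world v, uRv]
3. not Dia (a and c), w   [neg-Box-rule on 2: fresh world w, vRw]
4. not (a and c), v   [neg-Dia-rule on 3 via wRv]
5. not (a and c), w   [neg-Dia-rule on 3 via wRw]
6. not c, v   [neg-and-rule on 4 (branches; this branch)]
7. not c, w   [neg-and-rule on 5 (branches; this branch)]
Accessibility: uRu, uRv, vRu, vRv, vRw, wRv, wRw
The negation has an open branch (countermodel exists).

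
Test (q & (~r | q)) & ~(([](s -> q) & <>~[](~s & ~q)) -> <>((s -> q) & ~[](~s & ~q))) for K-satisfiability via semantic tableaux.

1. (q & (~r | q)) & ~(([](s -> q) & <>~[](~s & ~q)) -> <>((s -> q) & ~[](~s & ~q))), u
2. q & (~r | q), u
3. ~(([](s -> q) & <>~[](~s & ~q)) -> <>((s -> q) & ~[](~s & ~q))), u
4. q, u
5. ~r | q, u
6. [](s -> q) & <>~[](~s & ~q), u
7. ~<>((s -> q) & ~[](~s & ~q)), u
8. [](s -> q), u
9. <>~[](~s & ~q), u
10. ~[](~s & ~q), v
11. ~((s -> q) & ~[](~s & ~q)), v
12. s -> q, v
13. [](~s & ~q), v
14. q, v
15. ~(~s & ~q), w
16. ~s & ~q, w
17. ~s, w
18. ~q, w
19. q, w
Accessibility: uRv, vRw
Branch closes: q and ~q both at w.
All branches of the tableau close; one closing branch shown above.

Unsatisfiable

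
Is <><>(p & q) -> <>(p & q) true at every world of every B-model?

Not valid

Tableau for the negation ~(<><>(p & q) -> <>(p & q)):
1. ~(<><>(p & q) -> <>(p & q)), u
2. <><>(p & q), u
3. ~<>(p & q), u
4. ~(p & q), u
5. ~q, u
6. <>(p & q), v
7. ~(p & q), v
8. ~q, v
9. p & q, w
10. p, w
11. q, w
Accessibility: uRu, uRv, vRu, vRv, vRw, wRv, wRw
The negation has an open branch (countermodel exists).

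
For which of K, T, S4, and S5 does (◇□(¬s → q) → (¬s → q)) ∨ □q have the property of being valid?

S5

S5-tableau for the negation ¬((◇□(¬s → q) → (¬s → q)) ∨ □q):
1. ¬((◇□(¬s → q) → (¬s → q)) ∨ □q), u
2. ¬(◇□(¬s → q) → (¬s → q)), u
3. ¬□q, u
4. ◇□(¬s → q), u
5. ¬(¬s → q), u
6. ¬s, u
7. ¬q, u
8. ¬q, v
9. □(¬s → q), w
10. ¬s → q, u
11. ¬s → q, v
12. ¬s → q, w
13. q, u
Accessibility: uRu, uRv, uRw, vRu, vRv, vRw, wRu, wRv, wRw
Branch closes: q and ¬q both at u.
Every branch closes (one shown): valid in S5.
S4-tableau for the negation ¬((◇□(¬s → q) → (¬s → q)) ∨ □q):
1. ¬((◇□(¬s → q) → (¬s → q)) ∨ □q), u
2. ¬(◇□(¬s → q) → (¬s → q)), u
3. ¬□q, u
4. ◇□(¬s → q), u
5. ¬(¬s → q), u
6. ¬s, u
7. ¬q, u
8. ¬q, v
9. □(¬s → q), w
10. ¬s → q, w
11. q, w
Accessibility: uRu, uRv, uRw, vRv, wRw
Complete open branch: countermodel on an S4-frame, so not valid in S4, nor in K, T (the same frame is also a K-frame and a T-frame).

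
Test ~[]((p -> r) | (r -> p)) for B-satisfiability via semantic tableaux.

1. ~[]((p -> r) | (r -> p)), u
2. ~((p -> r) | (r -> p)), v
3. ~(p -> r), v
4. ~(r -> p), v
5. p, v
6. ~r, v
7. r, v
8. ~p, v
Accessibility: uRu, uRv, vRu, vRv
Branch closes: r and ~r both at v.
Every branch closes; the branch above is one of them.

No, unsatisfiable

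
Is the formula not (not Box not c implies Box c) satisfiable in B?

Satisfiable (open branch found)

1. not (not Box not c implies Box c), w0
2. not Box not c, w0
3. not Box c, w0
4. c, w1
5. not c, w2
Accessibility: w0Rw0, w0Rw1, w0Rw2, w1Rw0, w1Rw1, w2Rw0, w2Rw2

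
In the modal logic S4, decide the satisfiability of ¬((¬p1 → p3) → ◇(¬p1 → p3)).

Unsatisfiable (every branch closes)

1. ¬((¬p1 → p3) → ◇(¬p1 → p3)), 0
2. ¬p1 → p3, 0   [¬→-rule on 1]
3. ¬◇(¬p1 → p3), 0   [¬→-rule on 1]
4. ¬(¬p1 → p3), 0   [¬◇-rule on 3 via 0R0]
5. ¬p1, 0   [¬→-rule on 4]
6. ¬p3, 0   [¬→-rule on 4]
7. p3, 0   [→-rule on 2 (branches; this branch)]
Accessibility: 0R0
Branch closes: p3 and ¬p3 both at 0.
Every branch closes; the branch above is one of them.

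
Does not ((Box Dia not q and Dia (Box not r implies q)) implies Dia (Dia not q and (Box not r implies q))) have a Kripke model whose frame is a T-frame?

Unsatisfiable (every branch closes)

1. not ((Box Dia not q and Dia (Box not r implies q)) implies Dia (Dia not q and (Box not r implies q))), w0
2. Box Dia not q and Dia (Box not r implies q), w0   [neg-implies-rule on 1]
3. not Dia (Dia not q and (Box not r implies q)), w0   [neg-implies-rule on 1]
4. Box Dia not q, w0   [and-rule on 2]
5. Dia (Box not r implies q), w0   [and-rule on 2]
6. not (Dia not q and (Box not r implies q)), w0   [neg-Dia-rule on 3 via w0Rw0]
7. Dia not q, w0   [Box-rule on 4 via w0Rw0]
8. not (Box not r implies q), w0   [neg-and-rule on 6 (branches; this branch)]
9. Box not r, w0   [neg-implies-rule on 8]
10. not q, w0   [neg-implies-rule on 8]
11. not r, w0   [Box-rule on 9 via w0Rw0]
12. Box not r implies q, w1   [Dia-rule on 5: fresh world w1, w0Rw1]
13. not (Dia not q and (Box not r implies q)), w1   [neg-Dia-rule on 3 via w0Rw1]
14. Dia not q, w1   [Box-rule on 4 via w0Rw1]
15. not r, w1   [Box-rule on 9 via w0Rw1]
16. not Box not r, w1   [implies-rule on 12 (branches; this branch)]
17. not (Box not r implies q), w1   [neg-and-rule on 13 (branches; this branch)]
18. Box not r, w1   [neg-implies-rule on 17]
19. not q, w1   [neg-implies-rule on 17]
20. not q, w2   [Dia-rule on 7: fresh world w2, w0Rw2]
21. not (Dia not q and (Box not r implies q)), w2   [neg-Dia-rule on 3 via w0Rw2]
22. Dia not q, w2   [Box-rule on 4 via w0Rw2]
23. not r, w2   [Box-rule on 9 via w0Rw2]
24. not (Box not r implies q), w2   [neg-and-rule on 21 (branches; this branch)]
25. Box not r, w2   [neg-implies-rule on 24]
26. not q, w3   [Dia-rule on 14: fresh world w3, w1Rw3]
27. not r, w3   [Box-rule on 18 via w1Rw3]
28. r, w4   [neg-Box-rule on 16: fresh world w4, w1Rw4]
29. not r, w4   [Box-rule on 18 via w1Rw4]
Accessibility: w0Rw0, w0Rw1, w0Rw2, w1Rw1, w1Rw3, w1Rw4, w2Rw2, w3Rw3, w4Rw4
Branch closes: r and not r both at w4.
(One branch shown.) All branches close.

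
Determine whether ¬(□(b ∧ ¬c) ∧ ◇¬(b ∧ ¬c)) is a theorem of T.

Tableau for the negation □(b ∧ ¬c) ∧ ◇¬(b ∧ ¬c):
1. □(b ∧ ¬c) ∧ ◇¬(b ∧ ¬c), 0
2. □(b ∧ ¬c), 0
3. ◇¬(b ∧ ¬c), 0
4. b ∧ ¬c, 0
5. b, 0
6. ¬c, 0
7. ¬(b ∧ ¬c), 1
8. b ∧ ¬c, 1
9. b, 1
10. ¬c, 1
11. c, 1
Accessibility: 0R0, 0R1, 1R1
Branch closes: c and ¬c both at 1.
Every branch of the negation's tableau closes; the branch above is one of them.

Valid in T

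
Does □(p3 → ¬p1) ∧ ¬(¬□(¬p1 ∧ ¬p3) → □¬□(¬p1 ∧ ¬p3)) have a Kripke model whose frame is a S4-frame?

Yes, satisfiable

1. □(p3 → ¬p1) ∧ ¬(¬□(¬p1 ∧ ¬p3) → □¬□(¬p1 ∧ ¬p3)), w0
2. □(p3 → ¬p1), w0
3. ¬(¬□(¬p1 ∧ ¬p3) → □¬□(¬p1 ∧ ¬p3)), w0
4. ¬□(¬p1 ∧ ¬p3), w0
5. ¬□¬□(¬p1 ∧ ¬p3), w0
6. p3 → ¬p1, w0
7. ¬p1, w0
8. ¬(¬p1 ∧ ¬p3), w1
9. p3 → ¬p1, w1
10. p3, w1
11. ¬p1, w1
12. □(¬p1 ∧ ¬p3), w2
13. p3 → ¬p1, w2
14. ¬p1 ∧ ¬p3, w2
15. ¬p1, w2
16. ¬p3, w2
Accessibility: w0Rw0, w0Rw1, w0Rw2, w1Rw1, w2Rw2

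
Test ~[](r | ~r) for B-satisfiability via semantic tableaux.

1. ~[](r | ~r), w0
2. ~(r | ~r), w1
3. ~r, w1
4. r, w1
Accessibility: w0Rw0, w0Rw1, w1Rw0, w1Rw1
Branch closes: r and ~r both at w1.
(One branch shown.) All branches close.

Unsatisfiable (every branch closes)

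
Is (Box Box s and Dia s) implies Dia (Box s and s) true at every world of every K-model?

Tableau for the negation not ((Box Box s and Dia s) implies Dia (Box s and s)):
1. not ((Box Box s and Dia s) implies Dia (Box s and s)), u
2. Box Box s and Dia s, u
3. not Dia (Box s and s), u
4. Box Box s, u
5. Dia s, u
6. s, v
7. not (Box s and s), v
8. Box s, v
9. not Box s, v
10. not s, w
11. s, w
Accessibility: uRv, vRw
Branch closes: s and not s both at w.
Every branch of the negation's tableau closes; the branch above is one of them.

Valid in K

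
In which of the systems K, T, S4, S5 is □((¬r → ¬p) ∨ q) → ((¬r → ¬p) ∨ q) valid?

T-tableau for the negation ¬(□((¬r → ¬p) ∨ q) → ((¬r → ¬p) ∨ q)):
1. ¬(□((¬r → ¬p) ∨ q) → ((¬r → ¬p) ∨ q)), w0
2. □((¬r → ¬p) ∨ q), w0
3. ¬((¬r → ¬p) ∨ q), w0
4. ¬(¬r → ¬p), w0
5. ¬q, w0
6. ¬r, w0
7. p, w0
8. (¬r → ¬p) ∨ q, w0
9. ¬r → ¬p, w0
10. ¬p, w0
Accessibility: w0Rw0
Branch closes: p and ¬p both at w0.
Every branch closes (one shown): valid in T, hence also in S4, S5 (every theorem of T is a theorem of S4 and S5).
K-tableau for the negation ¬(□((¬r → ¬p) ∨ q) → ((¬r → ¬p) ∨ q)):
1. ¬(□((¬r → ¬p) ∨ q) → ((¬r → ¬p) ∨ q)), w0
2. □((¬r → ¬p) ∨ q), w0
3. ¬((¬r → ¬p) ∨ q), w0
4. ¬(¬r → ¬p), w0
5. ¬q, w0
6. ¬r, w0
7. p, w0
Complete open branch: countermodel on a K-frame, so not valid in K.

T, S4, S5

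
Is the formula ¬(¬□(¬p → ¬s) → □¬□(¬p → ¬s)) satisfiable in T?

Satisfiable

1. ¬(¬□(¬p → ¬s) → □¬□(¬p → ¬s)), u
2. ¬□(¬p → ¬s), u   [¬→-rule on 1]
3. ¬□¬□(¬p → ¬s), u   [¬→-rule on 1]
4. ¬(¬p → ¬s), v   [¬□-rule on 2: fresh world v, uRv]
5. ¬p, v   [¬→-rule on 4]
6. s, v   [¬→-rule on 4]
7. □(¬p → ¬s), w   [¬□-rule on 3: fresh world w, uRw]
8. ¬p → ¬s, w   [□-rule on 7 via wRw]
9. ¬s, w   [→-rule on 8 (branches; this branch)]
Accessibility: uRu, uRv, uRw, vRv, wRw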